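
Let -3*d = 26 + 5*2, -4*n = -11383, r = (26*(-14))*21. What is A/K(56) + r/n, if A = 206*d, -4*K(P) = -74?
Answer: -57408864/421171 ≈ -136.31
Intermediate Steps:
K(P) = 37/2 (K(P) = -¼*(-74) = 37/2)
r = -7644 (r = -364*21 = -7644)
n = 11383/4 (n = -¼*(-11383) = 11383/4 ≈ 2845.8)
d = -12 (d = -(26 + 5*2)/3 = -(26 + 10)/3 = -⅓*36 = -12)
A = -2472 (A = 206*(-12) = -2472)
A/K(56) + r/n = -2472/37/2 - 7644/11383/4 = -2472*2/37 - 7644*4/11383 = -4944/37 - 30576/11383 = -57408864/421171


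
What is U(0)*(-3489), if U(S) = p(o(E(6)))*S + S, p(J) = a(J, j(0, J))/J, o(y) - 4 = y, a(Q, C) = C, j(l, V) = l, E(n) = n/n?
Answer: 0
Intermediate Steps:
E(n) = 1
o(y) = 4 + y
p(J) = 0 (p(J) = 0/J = 0)
U(S) = S (U(S) = 0*S + S = 0 + S = S)
U(0)*(-3489) = 0*(-3489) = 0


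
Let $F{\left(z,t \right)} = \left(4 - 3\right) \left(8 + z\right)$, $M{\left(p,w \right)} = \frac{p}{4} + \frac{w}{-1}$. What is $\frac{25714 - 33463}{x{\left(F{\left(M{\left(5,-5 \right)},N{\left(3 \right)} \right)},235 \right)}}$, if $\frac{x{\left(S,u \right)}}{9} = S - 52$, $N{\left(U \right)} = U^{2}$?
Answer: $\frac{3444}{151} \approx 22.808$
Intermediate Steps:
$M{\left(p,w \right)} = - w + \frac{p}{4}$ ($M{\left(p,w \right)} = p \frac{1}{4} + w \left(-1\right) = \frac{p}{4} - w = - w + \frac{p}{4}$)
$F{\left(z,t \right)} = 8 + z$ ($F{\left(z,t \right)} = 1 \left(8 + z\right) = 8 + z$)
$x{\left(S,u \right)} = -468 + 9 S$ ($x{\left(S,u \right)} = 9 \left(S - 52\right) = 9 \left(-52 + S\right) = -468 + 9 S$)
$\frac{25714 - 33463}{x{\left(F{\left(M{\left(5,-5 \right)},N{\left(3 \right)} \right)},235 \right)}} = \frac{25714 - 33463}{-468 + 9 \left(8 + \left(\left(-1\right) \left(-5\right) + \frac{1}{4} \cdot 5\right)\right)} = \frac{25714 - 33463}{-468 + 9 \left(8 + \left(5 + \frac{5}{4}\right)\right)} = - \frac{7749}{-468 + 9 \left(8 + \frac{25}{4}\right)} = - \frac{7749}{-468 + 9 \cdot \frac{57}{4}} = - \frac{7749}{-468 + \frac{513}{4}} = - \frac{7749}{- \frac{1359}{4}} = \left(-7749\right) \left(- \frac{4}{1359}\right) = \frac{3444}{151}$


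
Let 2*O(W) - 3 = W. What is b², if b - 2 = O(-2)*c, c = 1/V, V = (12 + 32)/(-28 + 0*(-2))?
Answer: 1369/484 ≈ 2.8285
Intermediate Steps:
O(W) = 3/2 + W/2
V = -11/7 (V = 44/(-28 + 0) = 44/(-28) = 44*(-1/28) = -11/7 ≈ -1.5714)
c = -7/11 (c = 1/(-11/7) = -7/11 ≈ -0.63636)
b = 37/22 (b = 2 + (3/2 + (½)*(-2))*(-7/11) = 2 + (3/2 - 1)*(-7/11) = 2 + (½)*(-7/11) = 2 - 7/22 = 37/22 ≈ 1.6818)
b² = (37/22)² = 1369/484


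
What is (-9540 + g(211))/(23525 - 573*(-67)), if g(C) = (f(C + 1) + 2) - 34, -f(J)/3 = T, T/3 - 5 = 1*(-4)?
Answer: -9581/61916 ≈ -0.15474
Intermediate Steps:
T = 3 (T = 15 + 3*(1*(-4)) = 15 + 3*(-4) = 15 - 12 = 3)
f(J) = -9 (f(J) = -3*3 = -9)
g(C) = -41 (g(C) = (-9 + 2) - 34 = -7 - 34 = -41)
(-9540 + g(211))/(23525 - 573*(-67)) = (-9540 - 41)/(23525 - 573*(-67)) = -9581/(23525 + 38391) = -9581/61916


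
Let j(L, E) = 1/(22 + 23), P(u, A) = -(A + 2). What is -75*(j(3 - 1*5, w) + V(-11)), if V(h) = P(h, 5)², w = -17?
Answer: -11030/3 ≈ -3676.7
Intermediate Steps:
P(u, A) = -2 - A (P(u, A) = -(2 + A) = -2 - A)
V(h) = 49 (V(h) = (-2 - 1*5)² = (-2 - 5)² = (-7)² = 49)
j(L, E) = 1/45
-75*(j(3 - 1*5, w) + V(-11)) = -75*(1/45 + 49) = -75*2206/45 = -11030/3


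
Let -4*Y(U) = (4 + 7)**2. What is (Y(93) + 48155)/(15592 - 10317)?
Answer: 192499/21100 ≈ 9.1232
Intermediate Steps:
Y(U) = -121/4 (Y(U) = -(4 + 7)**2/4 = -1/4*11**2 = -1/4*121 = -121/4)
(Y(93) + 48155)/(15592 - 10317) = (-121/4 + 48155)/(15592 - 10317) = (192499/4)/5275 = (192499/4)*(1/5275) = 192499/21100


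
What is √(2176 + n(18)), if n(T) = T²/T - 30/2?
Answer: √2179 ≈ 46.680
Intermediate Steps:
n(T) = -15 + T (n(T) = T - 30*½ = T - 15 = -15 + T)
√(2176 + n(18)) = √(2176 + (-15 + 18)) = √(2176 + 3) = √2179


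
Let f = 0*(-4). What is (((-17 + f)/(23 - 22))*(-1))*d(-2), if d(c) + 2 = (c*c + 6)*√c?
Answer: -34 + 170*I*√2 ≈ -34.0 + 240.42*I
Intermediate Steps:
f = 0
d(c) = -2 + √c*(6 + c²) (d(c) = -2 + (c*c + 6)*√c = -2 + (c² + 6)*√c = -2 + (6 + c²)*√c = -2 + √c*(6 + c²))
(((-17 + f)/(23 - 22))*(-1))*d(-2) = (((-17 + 0)/(23 - 22))*(-1))*(-2 + (-2)^(5/2) + 6*√(-2)) = (-17/1*(-1))*(-2 + 4*I*√2 + 6*(I*√2)) = (-17*1*(-1))*(-2 + 4*I*√2 + 6*I*√2) = (-17*(-1))*(-2 + 10*I*√2) = 17*(-2 + 10*I*√2) = -34 + 170*I*√2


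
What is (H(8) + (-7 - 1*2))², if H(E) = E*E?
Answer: 3025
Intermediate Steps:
H(E) = E²
(H(8) + (-7 - 1*2))² = (8² + (-7 - 1*2))² = (64 + (-7 - 2))² = (64 - 9)² = 55² = 3025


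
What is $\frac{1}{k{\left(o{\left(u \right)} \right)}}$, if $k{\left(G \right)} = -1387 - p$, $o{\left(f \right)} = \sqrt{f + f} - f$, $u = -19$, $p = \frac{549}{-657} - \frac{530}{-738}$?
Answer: $- \frac{26937}{37358455} \approx -0.00072104$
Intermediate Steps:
$p = - \frac{3164}{26937}$ ($p = 549 \left(- \frac{1}{657}\right) - - \frac{265}{369} = - \frac{61}{73} + \frac{265}{369} = - \frac{3164}{26937} \approx -0.11746$)
$o{\left(f \right)} = - f + \sqrt{2} \sqrt{f}$ ($o{\left(f \right)} = \sqrt{2 f} - f = \sqrt{2} \sqrt{f} - f = - f + \sqrt{2} \sqrt{f}$)
$k{\left(G \right)} = - \frac{37358455}{26937}$ ($k{\left(G \right)} = -1387 - - \frac{3164}{26937} = -1387 + \frac{3164}{26937} = - \frac{37358455}{26937}$)
$\frac{1}{k{\left(o{\left(u \right)} \right)}} = \frac{1}{- \frac{37358455}{26937}} = - \frac{26937}{37358455}$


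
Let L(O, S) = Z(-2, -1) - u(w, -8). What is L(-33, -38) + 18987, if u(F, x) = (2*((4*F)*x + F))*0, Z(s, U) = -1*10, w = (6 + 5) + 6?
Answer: 18977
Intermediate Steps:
w = 17 (w = 11 + 6 = 17)
Z(s, U) = -10
u(F, x) = 0 (u(F, x) = (2*(4*F*x + F))*0 = (2*(F + 4*F*x))*0 = (2*F + 8*F*x)*0 = 0)
L(O, S) = -10 (L(O, S) = -10 - 1*0 = -10 + 0 = -10)
L(-33, -38) + 18987 = -10 + 18987 = 18977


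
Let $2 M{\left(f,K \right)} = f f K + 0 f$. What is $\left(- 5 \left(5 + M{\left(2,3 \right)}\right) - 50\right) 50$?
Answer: $-5250$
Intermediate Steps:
$M{\left(f,K \right)} = \frac{K f^{2}}{2}$ ($M{\left(f,K \right)} = \frac{f f K + 0 f}{2} = \frac{f^{2} K + 0}{2} = \frac{K f^{2} + 0}{2} = \frac{K f^{2}}{2}$)
$\left(- 5 \left(5 + M{\left(2,3 \right)}\right) - 50\right) 50 = \left(- 5 \left(5 + \frac{1}{2} \cdot 3 \cdot 2^{2}\right) - 50\right) 50 = \left(- 5 \left(5 + \frac{1}{2} \cdot 3 \cdot 4\right) - 50\right) 50 = \left(- 5 \left(5 + 6\right) - 50\right) 50 = \left(\left(-5\right) 11 - 50\right) 50 = \left(-55 - 50\right) 50 = \left(-105\right) 50 = -5250$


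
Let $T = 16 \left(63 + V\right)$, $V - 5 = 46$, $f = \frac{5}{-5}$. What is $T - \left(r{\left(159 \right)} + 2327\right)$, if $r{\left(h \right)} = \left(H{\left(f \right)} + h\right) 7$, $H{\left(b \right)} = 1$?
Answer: $-1623$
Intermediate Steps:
$f = -1$ ($f = 5 \left(- \frac{1}{5}\right) = -1$)
$V = 51$ ($V = 5 + 46 = 51$)
$r{\left(h \right)} = 7 + 7 h$ ($r{\left(h \right)} = \left(1 + h\right) 7 = 7 + 7 h$)
$T = 1824$ ($T = 16 \left(63 + 51\right) = 16 \cdot 114 = 1824$)
$T - \left(r{\left(159 \right)} + 2327\right) = 1824 - \left(\left(7 + 7 \cdot 159\right) + 2327\right) = 1824 - \left(\left(7 + 1113\right) + 2327\right) = 1824 - \left(1120 + 2327\right) = 1824 - 3447 = -1623$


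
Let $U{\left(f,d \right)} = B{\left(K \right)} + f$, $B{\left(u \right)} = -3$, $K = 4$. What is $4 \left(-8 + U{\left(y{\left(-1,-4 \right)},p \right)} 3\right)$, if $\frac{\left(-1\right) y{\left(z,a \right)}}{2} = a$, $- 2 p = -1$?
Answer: $28$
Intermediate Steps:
$p = \frac{1}{2}$ ($p = \left(- \frac{1}{2}\right) \left(-1\right) = \frac{1}{2} \approx 0.5$)
$y{\left(z,a \right)} = - 2 a$
$U{\left(f,d \right)} = -3 + f$
$4 \left(-8 + U{\left(y{\left(-1,-4 \right)},p \right)} 3\right) = 4 \left(-8 + \left(-3 - -8\right) 3\right) = 4 \left(-8 + \left(-3 + 8\right) 3\right) = 4 \left(-8 + 5 \cdot 3\right) = 4 \left(-8 + 15\right) = 4 \cdot 7 = 28$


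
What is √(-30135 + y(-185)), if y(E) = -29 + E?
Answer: I*√30349 ≈ 174.21*I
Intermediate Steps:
√(-30135 + y(-185)) = √(-30135 + (-29 - 185)) = √(-30135 - 214) = √(-30349) = I*√30349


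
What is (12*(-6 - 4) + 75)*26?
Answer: -1170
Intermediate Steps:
(12*(-6 - 4) + 75)*26 = (12*(-10) + 75)*26 = (-120 + 75)*26 = -45*26 = -1170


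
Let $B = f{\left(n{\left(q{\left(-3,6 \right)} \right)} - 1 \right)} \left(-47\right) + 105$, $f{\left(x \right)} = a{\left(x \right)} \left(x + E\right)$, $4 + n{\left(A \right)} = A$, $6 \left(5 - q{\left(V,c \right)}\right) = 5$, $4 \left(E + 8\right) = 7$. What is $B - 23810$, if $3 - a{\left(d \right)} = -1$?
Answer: $- \frac{67120}{3} \approx -22373.0$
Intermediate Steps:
$E = - \frac{25}{4}$ ($E = -8 + \frac{1}{4} \cdot 7 = -8 + \frac{7}{4} = - \frac{25}{4} \approx -6.25$)
$a{\left(d \right)} = 4$ ($a{\left(d \right)} = 3 - -1 = 3 + 1 = 4$)
$q{\left(V,c \right)} = \frac{25}{6}$ ($q{\left(V,c \right)} = 5 - \frac{5}{6} = \frac{25}{6}$)
$n{\left(A \right)} = -4 + A$
$f{\left(x \right)} = -25 + 4 x$ ($f{\left(x \right)} = 4 \left(x - \frac{25}{4}\right) = 4 \left(- \frac{25}{4} + x\right) = -25 + 4 x$)
$B = \frac{4310}{3}$ ($B = \left(-25 + 4 \left(\left(-4 + \frac{25}{6}\right) - 1\right)\right) \left(-47\right) + 105 = \left(-25 + 4 \left(\frac{1}{6} - 1\right)\right) \left(-47\right) + 105 = \left(-25 + 4 \left(- \frac{5}{6}\right)\right) \left(-47\right) + 105 = \left(-25 - \frac{10}{3}\right) \left(-47\right) + 105 = \left(- \frac{85}{3}\right) \left(-47\right) + 105 = \frac{3995}{3} + 105 = \frac{4310}{3} \approx 1436.7$)
$B - 23810 = \frac{4310}{3} - 23810 = - \frac{67120}{3}$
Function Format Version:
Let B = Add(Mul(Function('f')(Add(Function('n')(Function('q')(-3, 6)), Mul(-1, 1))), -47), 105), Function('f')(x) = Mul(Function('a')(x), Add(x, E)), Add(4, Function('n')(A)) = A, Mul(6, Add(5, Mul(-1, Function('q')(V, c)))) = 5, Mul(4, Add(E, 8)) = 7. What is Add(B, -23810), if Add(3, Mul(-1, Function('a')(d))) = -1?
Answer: Rational(-67120, 3) ≈ -22373.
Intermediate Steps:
E = Rational(-25, 4) (E = Add(-8, Mul(Rational(1, 4), 7)) = Add(-8, Rational(7, 4)) = Rational(-25, 4) ≈ -6.2500)
Function('a')(d) = 4 (Function('a')(d) = Add(3, Mul(-1, -1)) = Add(3, 1) = 4)
Function('q')(V, c) = Rational(25, 6) (Function('q')(V, c) = Add(5, Mul(Rational(-1, 6), 5)) = Add(5, Rational(-5, 6)) = Rational(25, 6))
Function('n')(A) = Add(-4, A)
Function('f')(x) = Add(-25, Mul(4, x)) (Function('f')(x) = Mul(4, Add(x, Rational(-25, 4))) = Mul(4, Add(Rational(-25, 4), x)) = Add(-25, Mul(4, x)))
B = Rational(4310, 3) (B = Add(Mul(Add(-25, Mul(4, Add(Add(-4, Rational(25, 6)), Mul(-1, 1)))), -47), 105) = Add(Mul(Add(-25, Mul(4, Add(Rational(1, 6), -1))), -47), 105) = Add(Mul(Add(-25, Mul(4, Rational(-5, 6))), -47), 105) = Add(Mul(Add(-25, Rational(-10, 3)), -47), 105) = Add(Mul(Rational(-85, 3), -47), 105) = Add(Rational(3995, 3), 105) = Rational(4310, 3) ≈ 1436.7)
Add(B, -23810) = Add(Rational(4310, 3), -23810) = Rational(-67120, 3)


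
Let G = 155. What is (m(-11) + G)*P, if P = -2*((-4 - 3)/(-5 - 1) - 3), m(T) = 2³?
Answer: 1793/3 ≈ 597.67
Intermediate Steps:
m(T) = 8
P = 11/3 (P = -2*(-7/(-6) - 3) = -2*(-7*(-⅙) - 3) = -2*(7/6 - 3) = -2*(-11/6) = 11/3 ≈ 3.6667)
(m(-11) + G)*P = (8 + 155)*(11/3) = 163*(11/3) = 1793/3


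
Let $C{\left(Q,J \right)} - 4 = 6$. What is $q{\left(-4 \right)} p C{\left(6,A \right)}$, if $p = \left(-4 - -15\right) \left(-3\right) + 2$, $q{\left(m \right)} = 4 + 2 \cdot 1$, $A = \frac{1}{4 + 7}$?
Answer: $-1860$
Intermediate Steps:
$A = \frac{1}{11} \approx 0.090909$
$q{\left(m \right)} = 6$ ($q{\left(m \right)} = 4 + 2 = 6$)
$C{\left(Q,J \right)} = 10$ ($C{\left(Q,J \right)} = 4 + 6 = 10$)
$p = -31$ ($p = \left(-4 + 15\right) \left(-3\right) + 2 = 11 \left(-3\right) + 2 = -33 + 2 = -31$)
$q{\left(-4 \right)} p C{\left(6,A \right)} = 6 \left(-31\right) 10 = \left(-186\right) 10 = -1860$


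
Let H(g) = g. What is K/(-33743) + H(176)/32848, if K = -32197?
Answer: 66471614/69274379 ≈ 0.95954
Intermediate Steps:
K/(-33743) + H(176)/32848 = -32197/(-33743) + 176/32848 = -32197*(-1/33743) + 176*(1/32848) = 32197/33743 + 11/2053 = 66471614/69274379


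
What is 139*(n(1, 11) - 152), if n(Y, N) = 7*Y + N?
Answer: -18626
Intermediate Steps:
n(Y, N) = N + 7*Y
139*(n(1, 11) - 152) = 139*((11 + 7*1) - 152) = 139*((11 + 7) - 152) = 139*(18 - 152) = 139*(-134) = -18626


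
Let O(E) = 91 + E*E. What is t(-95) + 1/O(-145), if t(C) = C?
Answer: -2006019/21116 ≈ -95.000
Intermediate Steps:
O(E) = 91 + E**2
t(-95) + 1/O(-145) = -95 + 1/(91 + (-145)**2) = -95 + 1/(91 + 21025) = -95 + 1/21116 = -2006019/21116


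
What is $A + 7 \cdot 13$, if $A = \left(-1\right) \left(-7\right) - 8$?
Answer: $90$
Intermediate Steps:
$A = -1$ ($A = 7 - 8 = -1$)
$A + 7 \cdot 13 = -1 + 7 \cdot 13 = -1 + 91 = 90$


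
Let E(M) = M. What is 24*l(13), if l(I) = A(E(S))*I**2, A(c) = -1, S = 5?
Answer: -4056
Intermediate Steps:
l(I) = -I**2
24*l(13) = 24*(-1*13**2) = 24*(-1*169) = 24*(-169) = -4056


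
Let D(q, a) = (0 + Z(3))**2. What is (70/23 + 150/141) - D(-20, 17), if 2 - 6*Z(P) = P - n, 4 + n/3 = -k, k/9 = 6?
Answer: -32945785/38916 ≈ -846.59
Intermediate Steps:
k = 54 (k = 9*6 = 54)
n = -174 (n = -12 + 3*(-1*54) = -12 + 3*(-54) = -12 - 162 = -174)
Z(P) = -86/3 - P/6 (Z(P) = 1/3 - (P - 1*(-174))/6 = 1/3 - (P + 174)/6 = 1/3 - (174 + P)/6 = 1/3 + (-29 - P/6) = -86/3 - P/6)
D(q, a) = 30625/36 (D(q, a) = (0 + (-86/3 - 1/6*3))**2 = (0 + (-86/3 - 1/2))**2 = (0 - 175/6)**2 = (-175/6)**2 = 30625/36)
(70/23 + 150/141) - D(-20, 17) = (70/23 + 150/141) - 1*30625/36 = (70*(1/23) + 150*(1/141)) - 30625/36 = (70/23 + 50/47) - 30625/36 = 4440/1081 - 30625/36 = -32945785/38916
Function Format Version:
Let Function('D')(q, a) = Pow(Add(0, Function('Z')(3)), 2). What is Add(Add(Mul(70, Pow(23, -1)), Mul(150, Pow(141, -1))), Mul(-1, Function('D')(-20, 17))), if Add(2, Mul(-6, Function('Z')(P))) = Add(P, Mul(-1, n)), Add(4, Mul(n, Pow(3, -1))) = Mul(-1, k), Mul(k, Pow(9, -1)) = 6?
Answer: Rational(-32945785, 38916) ≈ -846.59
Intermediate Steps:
k = 54 (k = Mul(9, 6) = 54)
n = -174 (n = Add(-12, Mul(3, Mul(-1, 54))) = Add(-12, Mul(3, -54)) = Add(-12, -162) = -174)
Function('Z')(P) = Add(Rational(-86, 3), Mul(Rational(-1, 6), P)) (Function('Z')(P) = Add(Rational(1, 3), Mul(Rational(-1, 6), Add(P, Mul(-1, -174)))) = Add(Rational(1, 3), Mul(Rational(-1, 6), Add(P, 174))) = Add(Rational(1, 3), Mul(Rational(-1, 6), Add(174, P))) = Add(Rational(1, 3), Add(-29, Mul(Rational(-1, 6), P))) = Add(Rational(-86, 3), Mul(Rational(-1, 6), P)))
Function('D')(q, a) = Rational(30625, 36) (Function('D')(q, a) = Pow(Add(0, Add(Rational(-86, 3), Mul(Rational(-1, 6), 3))), 2) = Pow(Add(0, Add(Rational(-86, 3), Rational(-1, 2))), 2) = Pow(Add(0, Rational(-175, 6)), 2) = Pow(Rational(-175, 6), 2) = Rational(30625, 36))
Add(Add(Mul(70, Pow(23, -1)), Mul(150, Pow(141, -1))), Mul(-1, Function('D')(-20, 17))) = Add(Add(Mul(70, Pow(23, -1)), Mul(150, Pow(141, -1))), Mul(-1, Rational(30625, 36))) = Add(Add(Mul(70, Rational(1, 23)), Mul(150, Rational(1, 141))), Rational(-30625, 36)) = Add(Add(Rational(70, 23), Rational(50, 47)), Rational(-30625, 36)) = Add(Rational(4440, 1081), Rational(-30625, 36)) = Rational(-32945785, 38916)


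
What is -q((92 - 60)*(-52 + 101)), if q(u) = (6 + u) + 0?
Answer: -1574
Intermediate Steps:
q(u) = 6 + u
-q((92 - 60)*(-52 + 101)) = -(6 + (92 - 60)*(-52 + 101)) = -(6 + 32*49) = -(6 + 1568) = -1*1574 = -1574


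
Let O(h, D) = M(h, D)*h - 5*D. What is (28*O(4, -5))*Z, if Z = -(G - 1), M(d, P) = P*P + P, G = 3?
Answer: -5880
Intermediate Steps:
M(d, P) = P + P² (M(d, P) = P² + P = P + P²)
O(h, D) = -5*D + D*h*(1 + D) (O(h, D) = (D*(1 + D))*h - 5*D = D*h*(1 + D) - 5*D = -5*D + D*h*(1 + D))
Z = -2 (Z = -(3 - 1) = -1*2 = -2)
(28*O(4, -5))*Z = (28*(-5*(-5 + 4*(1 - 5))))*(-2) = (28*(-5*(-5 + 4*(-4))))*(-2) = (28*(-5*(-5 - 16)))*(-2) = (28*(-5*(-21)))*(-2) = (28*105)*(-2) = 2940*(-2) = -5880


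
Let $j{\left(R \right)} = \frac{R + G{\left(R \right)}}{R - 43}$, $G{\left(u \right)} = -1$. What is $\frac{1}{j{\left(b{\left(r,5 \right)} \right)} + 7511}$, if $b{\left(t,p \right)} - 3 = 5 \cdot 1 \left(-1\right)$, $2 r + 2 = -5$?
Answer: $\frac{15}{112666} \approx 0.00013314$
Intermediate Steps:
$r = - \frac{7}{2}$ ($r = -1 + \frac{1}{2} \left(-5\right) = -1 - \frac{5}{2} = - \frac{7}{2} \approx -3.5$)
$b{\left(t,p \right)} = -2$ ($b{\left(t,p \right)} = 3 + 5 \cdot 1 \left(-1\right) = 3 + 5 \left(-1\right) = 3 - 5 = -2$)
$j{\left(R \right)} = \frac{-1 + R}{-43 + R}$ ($j{\left(R \right)} = \frac{R - 1}{R - 43} = \frac{-1 + R}{-43 + R}$)
$\frac{1}{j{\left(b{\left(r,5 \right)} \right)} + 7511} = \frac{1}{\frac{-1 - 2}{-43 - 2} + 7511} = \frac{1}{\frac{1}{-45} \left(-3\right) + 7511} = \frac{1}{\left(- \frac{1}{45}\right) \left(-3\right) + 7511} = \frac{1}{\frac{1}{15} + 7511} = \frac{1}{\frac{112666}{15}} = \frac{15}{112666}$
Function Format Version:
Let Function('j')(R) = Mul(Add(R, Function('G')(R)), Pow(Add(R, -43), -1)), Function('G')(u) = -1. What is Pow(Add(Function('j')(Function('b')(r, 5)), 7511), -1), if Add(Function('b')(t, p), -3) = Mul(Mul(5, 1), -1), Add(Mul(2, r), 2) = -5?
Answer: Rational(15, 112666) ≈ 0.00013314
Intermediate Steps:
r = Rational(-7, 2) (r = Add(-1, Mul(Rational(1, 2), -5)) = Add(-1, Rational(-5, 2)) = Rational(-7, 2) ≈ -3.5000)
Function('b')(t, p) = -2 (Function('b')(t, p) = Add(3, Mul(Mul(5, 1), -1)) = Add(3, Mul(5, -1)) = Add(3, -5) = -2)
Function('j')(R) = Mul(Pow(Add(-43, R), -1), Add(-1, R)) (Function('j')(R) = Mul(Add(R, -1), Pow(Add(R, -43), -1)) = Mul(Add(-1, R), Pow(Add(-43, R), -1)) = Mul(Pow(Add(-43, R), -1), Add(-1, R)))
Pow(Add(Function('j')(Function('b')(r, 5)), 7511), -1) = Pow(Add(Mul(Pow(Add(-43, -2), -1), Add(-1, -2)), 7511), -1) = Pow(Add(Mul(Pow(-45, -1), -3), 7511), -1) = Pow(Add(Mul(Rational(-1, 45), -3), 7511), -1) = Pow(Add(Rational(1, 15), 7511), -1) = Pow(Rational(112666, 15), -1) = Rational(15, 112666)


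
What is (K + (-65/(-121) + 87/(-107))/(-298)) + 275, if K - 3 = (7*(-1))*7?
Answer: 441766373/1929103 ≈ 229.00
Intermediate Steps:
K = -46 (K = 3 + (7*(-1))*7 = 3 - 7*7 = 3 - 49 = -46)
(K + (-65/(-121) + 87/(-107))/(-298)) + 275 = (-46 + (-65/(-121) + 87/(-107))/(-298)) + 275 = (-46 + (-65*(-1/121) + 87*(-1/107))*(-1/298)) + 275 = (-46 + (65/121 - 87/107)*(-1/298)) + 275 = (-46 - 3572/12947*(-1/298)) + 275 = (-46 + 1786/1929103) + 275 = -88736952/1929103 + 275 = 441766373/1929103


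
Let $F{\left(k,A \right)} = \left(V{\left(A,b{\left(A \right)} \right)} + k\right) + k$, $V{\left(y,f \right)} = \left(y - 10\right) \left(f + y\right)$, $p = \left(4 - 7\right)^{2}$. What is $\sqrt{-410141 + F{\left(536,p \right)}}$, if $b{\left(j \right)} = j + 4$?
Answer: $i \sqrt{409091} \approx 639.6 i$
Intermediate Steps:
$p = 9$ ($p = \left(-3\right)^{2} = 9$)
$b{\left(j \right)} = 4 + j$
$V{\left(y,f \right)} = \left(-10 + y\right) \left(f + y\right)$
$F{\left(k,A \right)} = -40 + A^{2} - 20 A + 2 k + A \left(4 + A\right)$ ($F{\left(k,A \right)} = \left(\left(A^{2} - 10 \left(4 + A\right) - 10 A + \left(4 + A\right) A\right) + k\right) + k = \left(\left(A^{2} - \left(40 + 10 A\right) - 10 A + A \left(4 + A\right)\right) + k\right) + k = \left(\left(-40 + A^{2} - 20 A + A \left(4 + A\right)\right) + k\right) + k = \left(-40 + k + A^{2} - 20 A + A \left(4 + A\right)\right) + k = -40 + A^{2} - 20 A + 2 k + A \left(4 + A\right)$)
$\sqrt{-410141 + F{\left(536,p \right)}} = \sqrt{-410141 + \left(-40 - 144 + 2 \cdot 536 + 2 \cdot 9^{2}\right)} = \sqrt{-410141 + \left(-40 - 144 + 1072 + 2 \cdot 81\right)} = \sqrt{-410141 + \left(-40 - 144 + 1072 + 162\right)} = \sqrt{-410141 + 1050} = \sqrt{-409091} = i \sqrt{409091}$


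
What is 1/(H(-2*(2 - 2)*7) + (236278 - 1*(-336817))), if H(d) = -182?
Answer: 1/572913 ≈ 1.7455e-6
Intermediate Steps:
1/(H(-2*(2 - 2)*7) + (236278 - 1*(-336817))) = 1/(-182 + (236278 - 1*(-336817))) = 1/(-182 + (236278 + 336817)) = 1/(-182 + 573095) = 1/572913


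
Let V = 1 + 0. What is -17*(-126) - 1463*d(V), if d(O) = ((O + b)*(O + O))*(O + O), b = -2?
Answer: 7994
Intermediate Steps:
V = 1
d(O) = 4*O**2*(-2 + O) (d(O) = ((O - 2)*(O + O))*(O + O) = ((-2 + O)*(2*O))*(2*O) = (2*O*(-2 + O))*(2*O) = 4*O**2*(-2 + O))
-17*(-126) - 1463*d(V) = -17*(-126) - 5852*1**2*(-2 + 1) = 2142 - 5852*(-1) = 2142 - 1463*(-4) = 2142 + 5852 = 7994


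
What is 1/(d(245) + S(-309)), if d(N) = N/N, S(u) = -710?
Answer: -1/709 ≈ -0.0014104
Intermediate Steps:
d(N) = 1
1/(d(245) + S(-309)) = 1/(1 - 710) = 1/(-709) = -1/709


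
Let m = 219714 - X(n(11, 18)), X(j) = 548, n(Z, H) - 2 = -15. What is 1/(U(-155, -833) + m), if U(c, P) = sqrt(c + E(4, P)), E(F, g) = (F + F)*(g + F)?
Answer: 219166/48033742343 - I*sqrt(6787)/48033742343 ≈ 4.5628e-6 - 1.7151e-9*I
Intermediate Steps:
E(F, g) = 2*F*(F + g) (E(F, g) = (2*F)*(F + g) = 2*F*(F + g))
n(Z, H) = -13 (n(Z, H) = 2 - 15 = -13)
U(c, P) = sqrt(32 + c + 8*P) (U(c, P) = sqrt(c + 2*4*(4 + P)) = sqrt(c + (32 + 8*P)) = sqrt(32 + c + 8*P))
m = 219166 (m = 219714 - 1*548 = 219714 - 548 = 219166)
1/(U(-155, -833) + m) = 1/(sqrt(32 - 155 + 8*(-833)) + 219166) = 1/(sqrt(32 - 155 - 6664) + 219166) = 1/(sqrt(-6787) + 219166) = 1/(I*sqrt(6787) + 219166) = 1/(219166 + I*sqrt(6787))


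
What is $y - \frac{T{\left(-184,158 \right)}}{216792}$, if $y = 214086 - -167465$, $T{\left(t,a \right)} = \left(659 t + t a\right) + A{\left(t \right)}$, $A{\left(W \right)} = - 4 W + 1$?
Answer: $\frac{82717353983}{216792} \approx 3.8155 \cdot 10^{5}$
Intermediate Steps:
$A{\left(W \right)} = 1 - 4 W$
$T{\left(t,a \right)} = 1 + 655 t + a t$ ($T{\left(t,a \right)} = \left(659 t + t a\right) - \left(-1 + 4 t\right) = \left(659 t + a t\right) - \left(-1 + 4 t\right) = 1 + 655 t + a t$)
$y = 381551$ ($y = 214086 + 167465 = 381551$)
$y - \frac{T{\left(-184,158 \right)}}{216792} = 381551 - \frac{1 + 655 \left(-184\right) + 158 \left(-184\right)}{216792} = 381551 - \left(1 - 120520 - 29072\right) \frac{1}{216792} = 381551 - \left(-149591\right) \frac{1}{216792} = 381551 - - \frac{149591}{216792} = 381551 + \frac{149591}{216792} = \frac{82717353983}{216792}$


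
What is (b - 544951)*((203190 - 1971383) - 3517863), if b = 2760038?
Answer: -11709073926872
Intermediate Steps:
(b - 544951)*((203190 - 1971383) - 3517863) = (2760038 - 544951)*((203190 - 1971383) - 3517863) = 2215087*(-1768193 - 3517863) = 2215087*(-5286056) = -11709073926872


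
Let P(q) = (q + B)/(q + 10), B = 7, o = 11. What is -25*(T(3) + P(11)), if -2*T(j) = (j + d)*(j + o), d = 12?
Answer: 18225/7 ≈ 2603.6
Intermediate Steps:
T(j) = -(11 + j)*(12 + j)/2 (T(j) = -(j + 12)*(j + 11)/2 = -(12 + j)*(11 + j)/2 = -(11 + j)*(12 + j)/2)
P(q) = (7 + q)/(10 + q) (P(q) = (q + 7)/(q + 10) = (7 + q)/(10 + q))
-25*(T(3) + P(11)) = -25*((-66 - 23/2*3 - ½*3²) + (7 + 11)/(10 + 11)) = -25*((-66 - 69/2 - ½*9) + 18/21) = -25*((-66 - 69/2 - 9/2) + (1/21)*18) = -25*(-105 + 6/7) = -25*(-729/7) = 18225/7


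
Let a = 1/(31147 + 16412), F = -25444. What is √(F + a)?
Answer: I*√57550727143005/47559 ≈ 159.51*I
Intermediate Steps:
a = 1/47559 ≈ 2.1027e-5
√(F + a) = √(-25444 + 1/47559) = √(-1210091195/47559) = I*√57550727143005/47559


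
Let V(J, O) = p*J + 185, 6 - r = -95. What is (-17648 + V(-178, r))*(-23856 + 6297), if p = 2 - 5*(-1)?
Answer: 328511331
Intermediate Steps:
r = 101 (r = 6 - 1*(-95) = 6 + 95 = 101)
p = 7 (p = 2 + 5 = 7)
V(J, O) = 185 + 7*J (V(J, O) = 7*J + 185 = 185 + 7*J)
(-17648 + V(-178, r))*(-23856 + 6297) = (-17648 + (185 + 7*(-178)))*(-23856 + 6297) = (-17648 + (185 - 1246))*(-17559) = (-17648 - 1061)*(-17559) = -18709*(-17559) = 328511331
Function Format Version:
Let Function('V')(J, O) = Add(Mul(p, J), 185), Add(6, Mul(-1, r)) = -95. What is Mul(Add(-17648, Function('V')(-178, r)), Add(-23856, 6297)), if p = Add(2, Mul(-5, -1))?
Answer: 328511331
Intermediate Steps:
r = 101 (r = Add(6, Mul(-1, -95)) = Add(6, 95) = 101)
p = 7 (p = Add(2, 5) = 7)
Function('V')(J, O) = Add(185, Mul(7, J)) (Function('V')(J, O) = Add(Mul(7, J), 185) = Add(185, Mul(7, J)))
Mul(Add(-17648, Function('V')(-178, r)), Add(-23856, 6297)) = Mul(Add(-17648, Add(185, Mul(7, -178))), Add(-23856, 6297)) = Mul(Add(-17648, Add(185, -1246)), -17559) = Mul(Add(-17648, -1061), -17559) = Mul(-18709, -17559) = 328511331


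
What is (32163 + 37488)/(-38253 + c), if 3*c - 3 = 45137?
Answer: -208953/69619 ≈ -3.0014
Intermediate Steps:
c = 45140/3 (c = 1 + (⅓)*45137 = 1 + 45137/3 = 45140/3 ≈ 15047.)
(32163 + 37488)/(-38253 + c) = (32163 + 37488)/(-38253 + 45140/3) = 69651/(-69619/3) = 69651*(-3/69619) = -208953/69619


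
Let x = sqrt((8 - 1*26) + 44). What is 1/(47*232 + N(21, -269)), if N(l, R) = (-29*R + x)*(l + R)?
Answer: -60117/115649668076 + 31*sqrt(26)/462598672304 ≈ -5.1948e-7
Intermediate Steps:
x = sqrt(26) (x = sqrt((8 - 26) + 44) = sqrt(-18 + 44) = sqrt(26) ≈ 5.0990)
N(l, R) = (R + l)*(sqrt(26) - 29*R) (N(l, R) = (-29*R + sqrt(26))*(l + R) = (sqrt(26) - 29*R)*(R + l) = (R + l)*(sqrt(26) - 29*R))
1/(47*232 + N(21, -269)) = 1/(47*232 + (-29*(-269)**2 - 269*sqrt(26) + 21*sqrt(26) - 29*(-269)*21)) = 1/(10904 + (-29*72361 - 269*sqrt(26) + 21*sqrt(26) + 163821)) = 1/(10904 + (-2098469 - 269*sqrt(26) + 21*sqrt(26) + 163821)) = 1/(10904 + (-1934648 - 248*sqrt(26))) = 1/(-1923744 - 248*sqrt(26))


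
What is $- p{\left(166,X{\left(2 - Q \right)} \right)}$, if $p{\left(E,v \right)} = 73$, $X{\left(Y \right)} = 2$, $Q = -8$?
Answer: $-73$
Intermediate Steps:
$- p{\left(166,X{\left(2 - Q \right)} \right)} = \left(-1\right) 73 = -73$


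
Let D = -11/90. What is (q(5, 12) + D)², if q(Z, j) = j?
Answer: 1142761/8100 ≈ 141.08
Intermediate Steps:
D = -11/90 (D = -11*1/90 = -11/90 ≈ -0.12222)
(q(5, 12) + D)² = (12 - 11/90)² = (1069/90)² = 1142761/8100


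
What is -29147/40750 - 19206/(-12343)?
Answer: 422883079/502977250 ≈ 0.84076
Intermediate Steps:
-29147/40750 - 19206/(-12343) = -29147*1/40750 - 19206*(-1/12343) = -29147/40750 + 19206/12343 = 422883079/502977250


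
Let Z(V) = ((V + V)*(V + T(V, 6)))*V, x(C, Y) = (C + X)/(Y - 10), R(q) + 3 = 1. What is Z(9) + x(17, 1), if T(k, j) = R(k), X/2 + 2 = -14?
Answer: 3407/3 ≈ 1135.7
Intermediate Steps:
R(q) = -2 (R(q) = -3 + 1 = -2)
X = -32 (X = -4 + 2*(-14) = -4 - 28 = -32)
T(k, j) = -2
x(C, Y) = (-32 + C)/(-10 + Y) (x(C, Y) = (C - 32)/(Y - 10) = (-32 + C)/(-10 + Y))
Z(V) = 2*V²*(-2 + V) (Z(V) = ((V + V)*(V - 2))*V = ((2*V)*(-2 + V))*V = (2*V*(-2 + V))*V = 2*V²*(-2 + V))
Z(9) + x(17, 1) = 2*9²*(-2 + 9) + (-32 + 17)/(-10 + 1) = 2*81*7 - 15/(-9) = 1134 - ⅑*(-15) = 1134 + 5/3 = 3407/3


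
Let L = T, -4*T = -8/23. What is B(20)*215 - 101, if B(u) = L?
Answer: -1893/23 ≈ -82.304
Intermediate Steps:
T = 2/23 (T = -(-2)/23 = -¼*(-8/23) = 2/23 ≈ 0.086957)
L = 2/23 ≈ 0.086957
B(u) = 2/23
B(20)*215 - 101 = (2/23)*215 - 101 = 430/23 - 101 = -1893/23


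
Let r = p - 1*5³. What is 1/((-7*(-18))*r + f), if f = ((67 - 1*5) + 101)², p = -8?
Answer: 1/9811 ≈ 0.00010193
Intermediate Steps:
r = -133 (r = -8 - 1*5³ = -8 - 1*125 = -8 - 125 = -133)
f = 26569 (f = ((67 - 5) + 101)² = (62 + 101)² = 163² = 26569)
1/((-7*(-18))*r + f) = 1/(-7*(-18)*(-133) + 26569) = 1/(126*(-133) + 26569) = 1/(-16758 + 26569) = 1/9811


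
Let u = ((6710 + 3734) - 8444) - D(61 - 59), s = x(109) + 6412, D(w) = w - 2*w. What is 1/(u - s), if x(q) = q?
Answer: -1/4519 ≈ -0.00022129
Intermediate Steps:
D(w) = -w
s = 6521 (s = 109 + 6412 = 6521)
u = 2002 (u = ((6710 + 3734) - 8444) - (-1)*(61 - 59) = (10444 - 8444) - (-1)*2 = 2000 - 1*(-2) = 2000 + 2 = 2002)
1/(u - s) = 1/(2002 - 1*6521) = 1/(2002 - 6521) = 1/(-4519) = -1/4519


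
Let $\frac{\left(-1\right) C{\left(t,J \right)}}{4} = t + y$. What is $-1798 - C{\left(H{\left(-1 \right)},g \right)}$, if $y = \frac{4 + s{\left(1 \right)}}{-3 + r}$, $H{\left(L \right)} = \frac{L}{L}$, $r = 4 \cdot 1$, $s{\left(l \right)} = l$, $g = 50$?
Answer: $-1774$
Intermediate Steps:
$r = 4$
$H{\left(L \right)} = 1$
$y = 5$ ($y = \frac{4 + 1}{-3 + 4} = \frac{5}{1} = 5 \cdot 1 = 5$)
$C{\left(t,J \right)} = -20 - 4 t$ ($C{\left(t,J \right)} = - 4 \left(t + 5\right) = - 4 \left(5 + t\right) = -20 - 4 t$)
$-1798 - C{\left(H{\left(-1 \right)},g \right)} = -1798 - \left(-20 - 4\right) = -1798 - -24 = -1798 + 24 = -1774$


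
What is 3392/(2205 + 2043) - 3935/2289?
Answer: -372983/405153 ≈ -0.92060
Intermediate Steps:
3392/(2205 + 2043) - 3935/2289 = 3392/4248 - 3935*1/2289 = 3392*(1/4248) - 3935/2289 = 424/531 - 3935/2289 = -372983/405153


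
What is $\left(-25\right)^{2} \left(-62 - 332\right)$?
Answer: $-246250$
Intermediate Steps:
$\left(-25\right)^{2} \left(-62 - 332\right) = 625 \left(-394\right) = -246250$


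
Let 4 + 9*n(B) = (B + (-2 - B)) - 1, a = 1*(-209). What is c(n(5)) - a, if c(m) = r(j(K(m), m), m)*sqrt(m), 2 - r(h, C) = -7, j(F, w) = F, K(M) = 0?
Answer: 209 + 3*I*sqrt(7) ≈ 209.0 + 7.9373*I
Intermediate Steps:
a = -209
r(h, C) = 9 (r(h, C) = 2 - 1*(-7) = 2 + 7 = 9)
n(B) = -7/9 (n(B) = -4/9 + ((B + (-2 - B)) - 1)/9 = -4/9 + (-2 - 1)/9 = -4/9 + (1/9)*(-3) = -4/9 - 1/3 = -7/9)
c(m) = 9*sqrt(m)
c(n(5)) - a = 9*sqrt(-7/9) - 1*(-209) = 9*(I*sqrt(7)/3) + 209 = 3*I*sqrt(7) + 209 = 209 + 3*I*sqrt(7)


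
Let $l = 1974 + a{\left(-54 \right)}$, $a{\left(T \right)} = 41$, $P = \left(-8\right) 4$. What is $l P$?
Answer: $-64480$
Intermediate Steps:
$P = -32$
$l = 2015$ ($l = 1974 + 41 = 2015$)
$l P = 2015 \left(-32\right) = -64480$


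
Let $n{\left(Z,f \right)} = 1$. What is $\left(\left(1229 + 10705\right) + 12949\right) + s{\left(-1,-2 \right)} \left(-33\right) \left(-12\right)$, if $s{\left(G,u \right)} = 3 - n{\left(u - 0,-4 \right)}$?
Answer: $25675$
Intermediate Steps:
$s{\left(G,u \right)} = 2$ ($s{\left(G,u \right)} = 3 - 1 = 2$)
$\left(\left(1229 + 10705\right) + 12949\right) + s{\left(-1,-2 \right)} \left(-33\right) \left(-12\right) = \left(\left(1229 + 10705\right) + 12949\right) + 2 \left(-33\right) \left(-12\right) = \left(11934 + 12949\right) - -792 = 24883 + 792 = 25675$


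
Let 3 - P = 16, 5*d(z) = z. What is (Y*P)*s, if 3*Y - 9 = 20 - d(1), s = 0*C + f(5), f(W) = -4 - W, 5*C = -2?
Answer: 5616/5 ≈ 1123.2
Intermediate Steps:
C = -⅖ (C = (⅕)*(-2) = -⅖ ≈ -0.40000)
d(z) = z/5
P = -13 (P = 3 - 1*16 = 3 - 16 = -13)
s = -9 (s = 0*(-⅖) + (-4 - 1*5) = 0 + (-4 - 5) = 0 - 9 = -9)
Y = 48/5 (Y = 3 + (20 - 1/5)/3 = 3 + (20 - 1*⅕)/3 = 3 + (20 - ⅕)/3 = 3 + (⅓)*(99/5) = 3 + 33/5 = 48/5 ≈ 9.6000)
(Y*P)*s = ((48/5)*(-13))*(-9) = -624/5*(-9) = 5616/5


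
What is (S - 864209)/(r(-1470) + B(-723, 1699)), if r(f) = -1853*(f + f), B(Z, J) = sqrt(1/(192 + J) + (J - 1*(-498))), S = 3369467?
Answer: 27110016869355/58952208551086 - 178947*sqrt(491013278)/1002187545368462 ≈ 0.45986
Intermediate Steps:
B(Z, J) = sqrt(498 + J + 1/(192 + J)) (B(Z, J) = sqrt(1/(192 + J) + (J + 498)) = sqrt(1/(192 + J) + (498 + J)) = sqrt(498 + J + 1/(192 + J)))
r(f) = -3706*f
(S - 864209)/(r(-1470) + B(-723, 1699)) = (3369467 - 864209)/(-3706*(-1470) + sqrt((1 + (192 + 1699)*(498 + 1699))/(192 + 1699))) = 2505258/(5447820 + sqrt((1 + 1891*2197)/1891)) = 2505258/(5447820 + sqrt((1 + 4154527)/1891)) = 2505258/(5447820 + sqrt((1/1891)*4154528)) = 2505258/(5447820 + sqrt(4154528/1891)) = 2505258/(5447820 + 4*sqrt(491013278)/1891)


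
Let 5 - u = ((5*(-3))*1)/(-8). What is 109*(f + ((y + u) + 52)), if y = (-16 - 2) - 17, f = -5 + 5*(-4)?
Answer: -4251/8 ≈ -531.38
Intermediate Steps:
f = -25 (f = -5 - 20 = -25)
u = 25/8 (u = 5 - (5*(-3))*1/(-8) = 5 - (-15*1)*(-1)/8 = 5 - (-15)*(-1)/8 = 5 - 1*15/8 = 5 - 15/8 = 25/8 ≈ 3.1250)
y = -35 (y = -18 - 17 = -35)
109*(f + ((y + u) + 52)) = 109*(-25 + ((-35 + 25/8) + 52)) = 109*(-25 + (-255/8 + 52)) = 109*(-25 + 161/8) = 109*(-39/8) = -4251/8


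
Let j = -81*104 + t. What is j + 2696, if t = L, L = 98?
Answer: -5630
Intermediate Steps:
t = 98
j = -8326 (j = -81*104 + 98 = -8424 + 98 = -8326)
j + 2696 = -8326 + 2696 = -5630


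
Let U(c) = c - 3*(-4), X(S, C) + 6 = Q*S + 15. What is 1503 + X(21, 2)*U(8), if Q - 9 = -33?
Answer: -8397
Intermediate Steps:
Q = -24 (Q = 9 - 33 = -24)
X(S, C) = 9 - 24*S (X(S, C) = -6 + (-24*S + 15) = -6 + (15 - 24*S) = 9 - 24*S)
U(c) = 12 + c (U(c) = c + 12 = 12 + c)
1503 + X(21, 2)*U(8) = 1503 + (9 - 24*21)*(12 + 8) = 1503 + (9 - 504)*20 = 1503 - 495*20 = 1503 - 9900 = -8397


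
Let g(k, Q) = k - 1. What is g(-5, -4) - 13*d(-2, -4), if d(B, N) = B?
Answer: 20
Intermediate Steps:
g(k, Q) = -1 + k
g(-5, -4) - 13*d(-2, -4) = (-1 - 5) - 13*(-2) = -6 + 26 = 20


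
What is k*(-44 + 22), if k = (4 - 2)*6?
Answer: -264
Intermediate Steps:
k = 12 (k = 2*6 = 12)
k*(-44 + 22) = 12*(-44 + 22) = 12*(-22) = -264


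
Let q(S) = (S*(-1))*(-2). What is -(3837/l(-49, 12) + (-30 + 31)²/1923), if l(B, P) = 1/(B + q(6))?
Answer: 273006386/1923 ≈ 1.4197e+5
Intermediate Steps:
q(S) = 2*S (q(S) = -S*(-2) = 2*S)
l(B, P) = 1/(12 + B) (l(B, P) = 1/(B + 2*6) = 1/(B + 12) = 1/(12 + B))
-(3837/l(-49, 12) + (-30 + 31)²/1923) = -(3837/(1/(12 - 49)) + (-30 + 31)²/1923) = -(3837/(1/(-37)) + 1²*(1/1923)) = -(3837/(-1/37) + 1*(1/1923)) = -(3837*(-37) + 1/1923) = -(-141969 + 1/1923) = -1*(-273006386/1923) = 273006386/1923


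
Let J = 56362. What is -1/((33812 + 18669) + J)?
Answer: -1/108843 ≈ -9.1875e-6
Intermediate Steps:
-1/((33812 + 18669) + J) = -1/((33812 + 18669) + 56362) = -1/(52481 + 56362) = -1/108843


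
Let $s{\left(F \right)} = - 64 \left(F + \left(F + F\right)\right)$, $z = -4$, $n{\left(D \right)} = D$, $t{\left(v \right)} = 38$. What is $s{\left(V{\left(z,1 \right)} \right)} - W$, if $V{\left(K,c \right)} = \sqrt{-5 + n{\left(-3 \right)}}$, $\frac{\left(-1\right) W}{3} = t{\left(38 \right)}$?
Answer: $114 - 384 i \sqrt{2} \approx 114.0 - 543.06 i$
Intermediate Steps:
$W = -114$ ($W = \left(-3\right) 38 = -114$)
$V{\left(K,c \right)} = 2 i \sqrt{2}$ ($V{\left(K,c \right)} = \sqrt{-5 - 3} = \sqrt{-8} = 2 i \sqrt{2}$)
$s{\left(F \right)} = - 192 F$ ($s{\left(F \right)} = - 64 \left(F + 2 F\right) = - 64 \cdot 3 F = - 192 F$)
$s{\left(V{\left(z,1 \right)} \right)} - W = - 192 \cdot 2 i \sqrt{2} - -114 = - 384 i \sqrt{2} + 114 = 114 - 384 i \sqrt{2}$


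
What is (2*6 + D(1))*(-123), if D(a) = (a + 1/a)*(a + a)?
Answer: -1968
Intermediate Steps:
D(a) = 2*a*(a + 1/a) (D(a) = (a + 1/a)*(2*a) = 2*a*(a + 1/a))
(2*6 + D(1))*(-123) = (2*6 + (2 + 2*1²))*(-123) = (12 + (2 + 2*1))*(-123) = (12 + (2 + 2))*(-123) = (12 + 4)*(-123) = 16*(-123) = -1968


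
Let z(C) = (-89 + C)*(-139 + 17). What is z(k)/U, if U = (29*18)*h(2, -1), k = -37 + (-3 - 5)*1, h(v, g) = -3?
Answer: -8174/783 ≈ -10.439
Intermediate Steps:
k = -45 (k = -37 - 8*1 = -37 - 8 = -45)
z(C) = 10858 - 122*C (z(C) = (-89 + C)*(-122) = 10858 - 122*C)
U = -1566 (U = (29*18)*(-3) = 522*(-3) = -1566)
z(k)/U = (10858 - 122*(-45))/(-1566) = (10858 + 5490)*(-1/1566) = 16348*(-1/1566) = -8174/783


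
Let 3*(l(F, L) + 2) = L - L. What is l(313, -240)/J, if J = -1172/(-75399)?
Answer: -75399/586 ≈ -128.67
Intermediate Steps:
J = 1172/75399 (J = -1172*(-1/75399) = 1172/75399 ≈ 0.015544)
l(F, L) = -2 (l(F, L) = -2 + (L - L)/3 = -2 + (⅓)*0 = -2 + 0 = -2)
l(313, -240)/J = -2/1172/75399 = -2*75399/1172 = -75399/586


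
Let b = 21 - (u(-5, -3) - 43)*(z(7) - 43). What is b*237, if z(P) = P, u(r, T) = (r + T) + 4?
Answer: -396027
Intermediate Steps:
u(r, T) = 4 + T + r (u(r, T) = (T + r) + 4 = 4 + T + r)
b = -1671 (b = 21 - ((4 - 3 - 5) - 43)*(7 - 43) = 21 - (-4 - 43)*(-36) = 21 - (-47)*(-36) = 21 - 1*1692 = 21 - 1692 = -1671)
b*237 = -1671*237 = -396027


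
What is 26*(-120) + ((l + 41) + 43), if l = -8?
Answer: -3044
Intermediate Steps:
26*(-120) + ((l + 41) + 43) = 26*(-120) + ((-8 + 41) + 43) = -3120 + (33 + 43) = -3120 + 76 = -3044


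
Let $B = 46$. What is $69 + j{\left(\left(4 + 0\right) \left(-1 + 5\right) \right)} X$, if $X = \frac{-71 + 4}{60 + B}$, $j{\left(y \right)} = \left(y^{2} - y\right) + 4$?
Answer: $- \frac{4517}{53} \approx -85.226$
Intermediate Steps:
$j{\left(y \right)} = 4 + y^{2} - y$
$X = - \frac{67}{106}$ ($X = \frac{-71 + 4}{60 + 46} = - \frac{67}{106} \approx -0.63208$)
$69 + j{\left(\left(4 + 0\right) \left(-1 + 5\right) \right)} X = 69 + \left(4 + \left(\left(4 + 0\right) \left(-1 + 5\right)\right)^{2} - \left(4 + 0\right) \left(-1 + 5\right)\right) \left(- \frac{67}{106}\right) = 69 + \left(4 + \left(4 \cdot 4\right)^{2} - 4 \cdot 4\right) \left(- \frac{67}{106}\right) = 69 + \left(4 + 16^{2} - 16\right) \left(- \frac{67}{106}\right) = 69 + \left(4 + 256 - 16\right) \left(- \frac{67}{106}\right) = 69 + 244 \left(- \frac{67}{106}\right) = 69 - \frac{8174}{53} = - \frac{4517}{53}$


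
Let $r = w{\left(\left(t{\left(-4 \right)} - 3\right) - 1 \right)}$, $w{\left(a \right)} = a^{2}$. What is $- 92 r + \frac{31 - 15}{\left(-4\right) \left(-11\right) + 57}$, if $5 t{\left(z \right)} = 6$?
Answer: $- \frac{1820832}{2525} \approx -721.12$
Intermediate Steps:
$t{\left(z \right)} = \frac{6}{5}$ ($t{\left(z \right)} = \frac{1}{5} \cdot 6 = \frac{6}{5}$)
$r = \frac{196}{25}$ ($r = \left(\left(\frac{6}{5} - 3\right) - 1\right)^{2} = \left(- \frac{9}{5} - 1\right)^{2} = \left(- \frac{14}{5}\right)^{2} = \frac{196}{25} \approx 7.84$)
$- 92 r + \frac{31 - 15}{\left(-4\right) \left(-11\right) + 57} = \left(-92\right) \frac{196}{25} + \frac{31 - 15}{\left(-4\right) \left(-11\right) + 57} = - \frac{18032}{25} + \frac{16}{44 + 57} = - \frac{18032}{25} + \frac{16}{101} = - \frac{1820832}{2525}$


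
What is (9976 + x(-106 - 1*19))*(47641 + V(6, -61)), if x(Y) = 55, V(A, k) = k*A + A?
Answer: 474275711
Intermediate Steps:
V(A, k) = A + A*k (V(A, k) = A*k + A = A + A*k)
(9976 + x(-106 - 1*19))*(47641 + V(6, -61)) = (9976 + 55)*(47641 + 6*(1 - 61)) = 10031*(47641 + 6*(-60)) = 10031*(47641 - 360) = 10031*47281 = 474275711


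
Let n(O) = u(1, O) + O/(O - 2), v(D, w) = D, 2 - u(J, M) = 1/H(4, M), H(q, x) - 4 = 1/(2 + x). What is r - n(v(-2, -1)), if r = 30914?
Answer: 61823/2 ≈ 30912.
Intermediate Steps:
H(q, x) = 4 + 1/(2 + x)
u(J, M) = 2 - (2 + M)/(9 + 4*M) (u(J, M) = 2 - 1/((9 + 4*M)/(2 + M)) = 2 - (2 + M)/(9 + 4*M))
n(O) = O/(-2 + O) + (16 + 7*O)/(9 + 4*O) (n(O) = (16 + 7*O)/(9 + 4*O) + O/(O - 2) = (16 + 7*O)/(9 + 4*O) + O/(-2 + O) = O/(-2 + O) + (16 + 7*O)/(9 + 4*O))
r - n(v(-2, -1)) = 30914 - (-32 + 11*(-2) + 11*(-2)²)/(-18 - 2 + 4*(-2)²) = 30914 - (-32 - 22 + 11*4)/(-18 - 2 + 4*4) = 30914 - (-32 - 22 + 44)/(-18 - 2 + 16) = 30914 - (-10)/(-4) = 30914 - (-1)*(-10)/4 = 30914 - 1*5/2 = 30914 - 5/2 = 61823/2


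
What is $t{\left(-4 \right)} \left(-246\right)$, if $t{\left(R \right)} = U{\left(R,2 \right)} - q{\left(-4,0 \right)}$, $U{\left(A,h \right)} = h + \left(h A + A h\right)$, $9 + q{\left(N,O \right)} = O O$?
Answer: $1230$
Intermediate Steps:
$q{\left(N,O \right)} = -9 + O^{2}$ ($q{\left(N,O \right)} = -9 + O O = -9 + O^{2}$)
$U{\left(A,h \right)} = h + 2 A h$ ($U{\left(A,h \right)} = h + \left(A h + A h\right) = h + 2 A h$)
$t{\left(R \right)} = 11 + 4 R$ ($t{\left(R \right)} = 2 \left(1 + 2 R\right) - \left(-9 + 0^{2}\right) = \left(2 + 4 R\right) - \left(-9 + 0\right) = \left(2 + 4 R\right) - -9 = \left(2 + 4 R\right) + 9 = 11 + 4 R$)
$t{\left(-4 \right)} \left(-246\right) = \left(11 + 4 \left(-4\right)\right) \left(-246\right) = \left(11 - 16\right) \left(-246\right) = \left(-5\right) \left(-246\right) = 1230$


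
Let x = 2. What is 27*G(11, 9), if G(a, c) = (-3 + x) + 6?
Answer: 135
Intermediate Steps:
G(a, c) = 5 (G(a, c) = (-3 + 2) + 6 = -1 + 6 = 5)
27*G(11, 9) = 27*5 = 135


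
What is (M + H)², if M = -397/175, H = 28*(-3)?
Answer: 227919409/30625 ≈ 7442.3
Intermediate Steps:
H = -84
M = -397/175 (M = -397*1/175 = -397/175 ≈ -2.2686)
(M + H)² = (-397/175 - 84)² = (-15097/175)² = 227919409/30625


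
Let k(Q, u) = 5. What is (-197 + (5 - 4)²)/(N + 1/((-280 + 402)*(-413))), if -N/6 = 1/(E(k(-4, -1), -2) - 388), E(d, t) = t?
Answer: -641917640/50321 ≈ -12756.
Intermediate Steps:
N = 1/65 (N = -6/(-2 - 388) = -6/(-390) = -6*(-1/390) = 1/65 ≈ 0.015385)
(-197 + (5 - 4)²)/(N + 1/((-280 + 402)*(-413))) = (-197 + (5 - 4)²)/(1/65 + 1/((-280 + 402)*(-413))) = (-197 + 1²)/(1/65 - 1/413/122) = (-197 + 1)/(1/65 + (1/122)*(-1/413)) = -196/(1/65 - 1/50386) = -196/50321/3275090 = -196*3275090/50321 = -641917640/50321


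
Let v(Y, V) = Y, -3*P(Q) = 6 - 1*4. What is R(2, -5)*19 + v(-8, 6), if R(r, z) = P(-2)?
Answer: -62/3 ≈ -20.667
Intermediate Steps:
P(Q) = -⅔ (P(Q) = -(6 - 1*4)/3 = -(6 - 4)/3 = -⅓*2 = -⅔)
R(r, z) = -⅔
R(2, -5)*19 + v(-8, 6) = -⅔*19 - 8 = -38/3 - 8 = -62/3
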